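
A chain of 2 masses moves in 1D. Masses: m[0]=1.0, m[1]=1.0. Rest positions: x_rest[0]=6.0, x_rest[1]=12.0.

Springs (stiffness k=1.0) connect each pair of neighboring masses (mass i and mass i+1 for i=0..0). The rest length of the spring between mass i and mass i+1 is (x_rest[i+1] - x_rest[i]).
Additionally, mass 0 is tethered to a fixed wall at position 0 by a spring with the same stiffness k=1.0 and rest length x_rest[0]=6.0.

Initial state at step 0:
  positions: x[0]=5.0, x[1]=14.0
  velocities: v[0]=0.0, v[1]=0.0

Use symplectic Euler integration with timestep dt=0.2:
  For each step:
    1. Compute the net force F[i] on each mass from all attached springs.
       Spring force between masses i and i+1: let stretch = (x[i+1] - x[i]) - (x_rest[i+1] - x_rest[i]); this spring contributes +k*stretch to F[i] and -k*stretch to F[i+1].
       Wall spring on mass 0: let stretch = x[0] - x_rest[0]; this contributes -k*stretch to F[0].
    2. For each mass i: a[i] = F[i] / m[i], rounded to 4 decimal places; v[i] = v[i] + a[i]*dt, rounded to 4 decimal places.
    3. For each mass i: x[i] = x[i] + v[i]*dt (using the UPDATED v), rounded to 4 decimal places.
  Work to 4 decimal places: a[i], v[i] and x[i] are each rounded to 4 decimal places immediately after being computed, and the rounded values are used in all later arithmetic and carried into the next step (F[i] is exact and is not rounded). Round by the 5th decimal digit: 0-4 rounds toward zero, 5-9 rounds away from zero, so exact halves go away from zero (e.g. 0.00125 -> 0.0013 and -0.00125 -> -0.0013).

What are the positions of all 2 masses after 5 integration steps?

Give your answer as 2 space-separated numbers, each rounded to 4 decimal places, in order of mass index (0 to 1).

Step 0: x=[5.0000 14.0000] v=[0.0000 0.0000]
Step 1: x=[5.1600 13.8800] v=[0.8000 -0.6000]
Step 2: x=[5.4624 13.6512] v=[1.5120 -1.1440]
Step 3: x=[5.8739 13.3348] v=[2.0573 -1.5818]
Step 4: x=[6.3488 12.9600] v=[2.3747 -1.8740]
Step 5: x=[6.8342 12.5608] v=[2.4272 -1.9962]

Answer: 6.8342 12.5608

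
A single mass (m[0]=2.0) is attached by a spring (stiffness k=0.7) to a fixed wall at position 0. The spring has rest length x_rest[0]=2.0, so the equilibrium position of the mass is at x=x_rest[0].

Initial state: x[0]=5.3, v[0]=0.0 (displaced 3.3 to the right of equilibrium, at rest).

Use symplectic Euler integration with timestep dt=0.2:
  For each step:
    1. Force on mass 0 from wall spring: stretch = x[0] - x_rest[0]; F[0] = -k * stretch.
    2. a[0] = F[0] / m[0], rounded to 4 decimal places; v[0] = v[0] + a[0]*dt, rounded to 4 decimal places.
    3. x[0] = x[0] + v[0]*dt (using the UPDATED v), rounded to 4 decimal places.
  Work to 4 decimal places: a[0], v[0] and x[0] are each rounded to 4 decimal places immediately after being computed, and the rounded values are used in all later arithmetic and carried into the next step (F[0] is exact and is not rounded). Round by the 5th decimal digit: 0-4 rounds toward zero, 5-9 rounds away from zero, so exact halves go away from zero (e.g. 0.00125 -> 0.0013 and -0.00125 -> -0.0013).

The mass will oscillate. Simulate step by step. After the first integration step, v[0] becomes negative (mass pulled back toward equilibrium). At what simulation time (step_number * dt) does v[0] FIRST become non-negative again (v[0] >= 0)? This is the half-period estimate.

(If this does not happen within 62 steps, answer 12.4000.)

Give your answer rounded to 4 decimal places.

Step 0: x=[5.3000] v=[0.0000]
Step 1: x=[5.2538] v=[-0.2310]
Step 2: x=[5.1620] v=[-0.4588]
Step 3: x=[5.0260] v=[-0.6801]
Step 4: x=[4.8476] v=[-0.8919]
Step 5: x=[4.6294] v=[-1.0912]
Step 6: x=[4.3743] v=[-1.2753]
Step 7: x=[4.0860] v=[-1.4415]
Step 8: x=[3.7685] v=[-1.5875]
Step 9: x=[3.4262] v=[-1.7113]
Step 10: x=[3.0640] v=[-1.8111]
Step 11: x=[2.6869] v=[-1.8856]
Step 12: x=[2.3002] v=[-1.9337]
Step 13: x=[1.9093] v=[-1.9547]
Step 14: x=[1.5196] v=[-1.9484]
Step 15: x=[1.1366] v=[-1.9148]
Step 16: x=[0.7657] v=[-1.8544]
Step 17: x=[0.4121] v=[-1.7680]
Step 18: x=[0.0807] v=[-1.6568]
Step 19: x=[-0.2238] v=[-1.5224]
Step 20: x=[-0.4971] v=[-1.3667]
Step 21: x=[-0.7355] v=[-1.1919]
Step 22: x=[-0.9356] v=[-1.0004]
Step 23: x=[-1.0946] v=[-0.7949]
Step 24: x=[-1.2103] v=[-0.5783]
Step 25: x=[-1.2810] v=[-0.3536]
Step 26: x=[-1.3058] v=[-0.1239]
Step 27: x=[-1.2843] v=[0.1075]
First v>=0 after going negative at step 27, time=5.4000

Answer: 5.4000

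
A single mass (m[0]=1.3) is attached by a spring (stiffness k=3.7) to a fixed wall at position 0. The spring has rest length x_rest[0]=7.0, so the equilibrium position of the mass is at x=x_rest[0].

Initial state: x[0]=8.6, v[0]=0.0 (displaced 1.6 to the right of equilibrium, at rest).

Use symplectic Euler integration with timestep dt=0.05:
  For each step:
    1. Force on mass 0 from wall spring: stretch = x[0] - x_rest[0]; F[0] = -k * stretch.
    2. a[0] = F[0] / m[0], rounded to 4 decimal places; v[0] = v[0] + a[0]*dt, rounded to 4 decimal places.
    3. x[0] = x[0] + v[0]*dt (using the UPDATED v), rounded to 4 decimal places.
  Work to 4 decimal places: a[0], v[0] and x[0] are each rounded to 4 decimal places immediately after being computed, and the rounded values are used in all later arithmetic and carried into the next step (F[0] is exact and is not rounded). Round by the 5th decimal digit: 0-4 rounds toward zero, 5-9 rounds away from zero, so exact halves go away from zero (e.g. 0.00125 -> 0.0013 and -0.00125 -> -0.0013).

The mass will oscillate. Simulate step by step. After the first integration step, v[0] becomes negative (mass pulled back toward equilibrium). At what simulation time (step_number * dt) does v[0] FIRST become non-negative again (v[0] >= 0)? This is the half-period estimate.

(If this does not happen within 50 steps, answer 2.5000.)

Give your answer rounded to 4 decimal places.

Answer: 1.9000

Derivation:
Step 0: x=[8.6000] v=[0.0000]
Step 1: x=[8.5886] v=[-0.2277]
Step 2: x=[8.5659] v=[-0.4538]
Step 3: x=[8.5321] v=[-0.6766]
Step 4: x=[8.4874] v=[-0.8946]
Step 5: x=[8.4321] v=[-1.1063]
Step 6: x=[8.3666] v=[-1.3101]
Step 7: x=[8.2914] v=[-1.5046]
Step 8: x=[8.2070] v=[-1.6884]
Step 9: x=[8.1140] v=[-1.8602]
Step 10: x=[8.0131] v=[-2.0187]
Step 11: x=[7.9050] v=[-2.1629]
Step 12: x=[7.7904] v=[-2.2917]
Step 13: x=[7.6702] v=[-2.4042]
Step 14: x=[7.5452] v=[-2.4996]
Step 15: x=[7.4163] v=[-2.5772]
Step 16: x=[7.2845] v=[-2.6364]
Step 17: x=[7.1507] v=[-2.6769]
Step 18: x=[7.0158] v=[-2.6983]
Step 19: x=[6.8808] v=[-2.7006]
Step 20: x=[6.7466] v=[-2.6836]
Step 21: x=[6.6142] v=[-2.6475]
Step 22: x=[6.4846] v=[-2.5926]
Step 23: x=[6.3586] v=[-2.5193]
Step 24: x=[6.2372] v=[-2.4280]
Step 25: x=[6.1212] v=[-2.3195]
Step 26: x=[6.0115] v=[-2.1944]
Step 27: x=[5.9088] v=[-2.0537]
Step 28: x=[5.8139] v=[-1.8984]
Step 29: x=[5.7274] v=[-1.7296]
Step 30: x=[5.6500] v=[-1.5485]
Step 31: x=[5.5822] v=[-1.3564]
Step 32: x=[5.5245] v=[-1.1546]
Step 33: x=[5.4773] v=[-0.9446]
Step 34: x=[5.4409] v=[-0.7279]
Step 35: x=[5.4156] v=[-0.5060]
Step 36: x=[5.4016] v=[-0.2805]
Step 37: x=[5.3990] v=[-0.0530]
Step 38: x=[5.4077] v=[0.1748]
First v>=0 after going negative at step 38, time=1.9000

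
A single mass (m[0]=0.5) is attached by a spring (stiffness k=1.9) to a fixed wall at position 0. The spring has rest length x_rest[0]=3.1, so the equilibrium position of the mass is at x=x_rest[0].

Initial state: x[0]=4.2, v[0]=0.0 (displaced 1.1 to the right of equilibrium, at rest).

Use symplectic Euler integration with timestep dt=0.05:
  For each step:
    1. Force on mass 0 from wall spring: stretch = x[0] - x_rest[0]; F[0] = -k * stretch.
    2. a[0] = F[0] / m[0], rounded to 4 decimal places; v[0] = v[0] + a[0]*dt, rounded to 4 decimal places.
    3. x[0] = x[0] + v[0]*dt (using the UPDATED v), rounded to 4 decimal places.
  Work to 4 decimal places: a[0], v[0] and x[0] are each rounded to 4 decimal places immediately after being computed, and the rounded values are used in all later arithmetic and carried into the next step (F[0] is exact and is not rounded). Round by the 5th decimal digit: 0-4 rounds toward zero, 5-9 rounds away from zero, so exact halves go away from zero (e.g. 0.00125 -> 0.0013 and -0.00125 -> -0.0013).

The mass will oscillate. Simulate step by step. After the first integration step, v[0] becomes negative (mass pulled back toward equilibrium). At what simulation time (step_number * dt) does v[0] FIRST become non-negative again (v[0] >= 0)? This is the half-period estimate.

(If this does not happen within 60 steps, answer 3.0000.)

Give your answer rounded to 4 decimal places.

Step 0: x=[4.2000] v=[0.0000]
Step 1: x=[4.1896] v=[-0.2090]
Step 2: x=[4.1688] v=[-0.4160]
Step 3: x=[4.1378] v=[-0.6191]
Step 4: x=[4.0970] v=[-0.8163]
Step 5: x=[4.0467] v=[-1.0057]
Step 6: x=[3.9874] v=[-1.1856]
Step 7: x=[3.9197] v=[-1.3542]
Step 8: x=[3.8442] v=[-1.5099]
Step 9: x=[3.7616] v=[-1.6513]
Step 10: x=[3.6728] v=[-1.7770]
Step 11: x=[3.5785] v=[-1.8858]
Step 12: x=[3.4797] v=[-1.9767]
Step 13: x=[3.3773] v=[-2.0488]
Step 14: x=[3.2722] v=[-2.1015]
Step 15: x=[3.1655] v=[-2.1342]
Step 16: x=[3.0582] v=[-2.1466]
Step 17: x=[2.9513] v=[-2.1387]
Step 18: x=[2.8458] v=[-2.1104]
Step 19: x=[2.7427] v=[-2.0621]
Step 20: x=[2.6430] v=[-1.9942]
Step 21: x=[2.5476] v=[-1.9074]
Step 22: x=[2.4575] v=[-1.8024]
Step 23: x=[2.3735] v=[-1.6803]
Step 24: x=[2.2964] v=[-1.5423]
Step 25: x=[2.2269] v=[-1.3896]
Step 26: x=[2.1657] v=[-1.2237]
Step 27: x=[2.1134] v=[-1.0462]
Step 28: x=[2.0705] v=[-0.8587]
Step 29: x=[2.0373] v=[-0.6631]
Step 30: x=[2.0142] v=[-0.4612]
Step 31: x=[2.0015] v=[-0.2549]
Step 32: x=[1.9992] v=[-0.0462]
Step 33: x=[2.0074] v=[0.1630]
First v>=0 after going negative at step 33, time=1.6500

Answer: 1.6500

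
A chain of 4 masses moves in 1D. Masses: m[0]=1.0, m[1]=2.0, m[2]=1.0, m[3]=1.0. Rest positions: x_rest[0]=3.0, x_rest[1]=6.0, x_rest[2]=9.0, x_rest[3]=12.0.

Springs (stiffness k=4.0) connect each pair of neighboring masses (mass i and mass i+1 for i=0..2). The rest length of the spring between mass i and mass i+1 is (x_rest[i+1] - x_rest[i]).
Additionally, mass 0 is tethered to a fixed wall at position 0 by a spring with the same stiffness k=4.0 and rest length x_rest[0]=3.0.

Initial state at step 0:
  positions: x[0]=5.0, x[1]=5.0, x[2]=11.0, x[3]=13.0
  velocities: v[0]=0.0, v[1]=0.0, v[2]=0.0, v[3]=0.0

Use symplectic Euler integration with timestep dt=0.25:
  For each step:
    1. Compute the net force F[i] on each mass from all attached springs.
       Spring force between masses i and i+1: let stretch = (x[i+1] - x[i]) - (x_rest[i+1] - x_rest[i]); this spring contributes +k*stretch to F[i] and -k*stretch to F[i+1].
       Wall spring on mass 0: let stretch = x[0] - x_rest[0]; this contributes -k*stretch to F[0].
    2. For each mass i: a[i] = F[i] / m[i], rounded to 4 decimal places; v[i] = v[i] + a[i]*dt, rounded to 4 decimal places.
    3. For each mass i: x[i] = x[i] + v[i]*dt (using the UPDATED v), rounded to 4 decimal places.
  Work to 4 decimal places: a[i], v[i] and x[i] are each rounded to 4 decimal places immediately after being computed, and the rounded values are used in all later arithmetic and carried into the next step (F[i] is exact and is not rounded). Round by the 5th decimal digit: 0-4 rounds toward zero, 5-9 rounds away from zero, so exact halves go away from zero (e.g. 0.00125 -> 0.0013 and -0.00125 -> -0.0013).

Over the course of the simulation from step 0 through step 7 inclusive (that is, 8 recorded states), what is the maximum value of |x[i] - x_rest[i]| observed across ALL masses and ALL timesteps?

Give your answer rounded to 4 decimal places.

Step 0: x=[5.0000 5.0000 11.0000 13.0000] v=[0.0000 0.0000 0.0000 0.0000]
Step 1: x=[3.7500 5.7500 10.0000 13.2500] v=[-5.0000 3.0000 -4.0000 1.0000]
Step 2: x=[2.0625 6.7813 8.7500 13.4375] v=[-6.7500 4.1250 -5.0000 0.7500]
Step 3: x=[1.0391 7.4688 8.1797 13.2031] v=[-4.0937 2.7500 -2.2812 -0.9375]
Step 4: x=[1.3633 7.4415 8.6875 12.4629] v=[1.2969 -0.1094 2.0313 -2.9609]
Step 5: x=[2.8663 6.8101 9.8277 11.5288] v=[6.0118 -2.5255 4.5607 -3.7363]
Step 6: x=[4.6386 6.0630 10.6388 10.9195] v=[7.0893 -2.9886 3.2442 -2.4374]
Step 7: x=[5.6074 5.7098 10.3761 10.9900] v=[3.8751 -1.4129 -1.0509 0.2819]
Max displacement = 2.6074

Answer: 2.6074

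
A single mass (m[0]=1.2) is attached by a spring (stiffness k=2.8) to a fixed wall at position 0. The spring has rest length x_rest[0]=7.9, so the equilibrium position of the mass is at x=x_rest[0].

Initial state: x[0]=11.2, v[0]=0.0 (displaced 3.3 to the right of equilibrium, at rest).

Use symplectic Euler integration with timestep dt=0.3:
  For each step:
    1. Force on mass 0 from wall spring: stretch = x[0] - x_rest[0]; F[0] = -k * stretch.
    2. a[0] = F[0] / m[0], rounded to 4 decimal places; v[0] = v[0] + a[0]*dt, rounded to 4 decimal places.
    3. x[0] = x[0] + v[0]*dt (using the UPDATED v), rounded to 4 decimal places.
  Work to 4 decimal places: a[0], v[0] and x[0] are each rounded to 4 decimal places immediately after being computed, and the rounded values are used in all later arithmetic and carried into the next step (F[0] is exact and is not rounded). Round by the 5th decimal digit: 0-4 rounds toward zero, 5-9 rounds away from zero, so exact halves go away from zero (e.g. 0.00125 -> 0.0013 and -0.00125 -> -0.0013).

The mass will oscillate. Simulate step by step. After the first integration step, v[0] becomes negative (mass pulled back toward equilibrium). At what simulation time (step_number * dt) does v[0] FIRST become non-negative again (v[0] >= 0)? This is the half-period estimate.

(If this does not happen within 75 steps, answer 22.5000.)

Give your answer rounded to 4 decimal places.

Step 0: x=[11.2000] v=[0.0000]
Step 1: x=[10.5070] v=[-2.3100]
Step 2: x=[9.2665] v=[-4.1349]
Step 3: x=[7.7391] v=[-5.0915]
Step 4: x=[6.2454] v=[-4.9789]
Step 5: x=[5.0992] v=[-3.8207]
Step 6: x=[4.5412] v=[-1.8601]
Step 7: x=[4.6885] v=[0.4911]
First v>=0 after going negative at step 7, time=2.1000

Answer: 2.1000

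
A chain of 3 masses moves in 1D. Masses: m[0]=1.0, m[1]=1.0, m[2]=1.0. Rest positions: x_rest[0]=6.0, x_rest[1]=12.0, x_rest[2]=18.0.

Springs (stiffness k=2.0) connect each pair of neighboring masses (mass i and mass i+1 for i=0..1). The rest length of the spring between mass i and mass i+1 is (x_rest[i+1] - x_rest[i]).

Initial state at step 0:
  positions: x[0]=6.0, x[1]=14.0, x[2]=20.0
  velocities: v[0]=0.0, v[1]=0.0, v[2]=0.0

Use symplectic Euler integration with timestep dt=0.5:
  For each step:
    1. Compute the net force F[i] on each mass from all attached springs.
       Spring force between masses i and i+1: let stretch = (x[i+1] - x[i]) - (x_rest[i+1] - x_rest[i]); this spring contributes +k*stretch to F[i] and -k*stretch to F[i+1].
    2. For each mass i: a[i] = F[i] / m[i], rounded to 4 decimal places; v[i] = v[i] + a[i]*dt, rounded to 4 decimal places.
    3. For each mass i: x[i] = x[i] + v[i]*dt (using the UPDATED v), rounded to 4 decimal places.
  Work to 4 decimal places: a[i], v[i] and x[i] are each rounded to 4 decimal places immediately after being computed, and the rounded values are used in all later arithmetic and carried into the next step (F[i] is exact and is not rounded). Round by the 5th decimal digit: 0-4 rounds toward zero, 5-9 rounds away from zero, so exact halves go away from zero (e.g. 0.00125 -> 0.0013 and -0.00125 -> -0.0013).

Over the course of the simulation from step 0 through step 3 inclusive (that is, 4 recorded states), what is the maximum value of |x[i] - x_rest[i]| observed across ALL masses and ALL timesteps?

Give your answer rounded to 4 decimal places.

Answer: 2.2500

Derivation:
Step 0: x=[6.0000 14.0000 20.0000] v=[0.0000 0.0000 0.0000]
Step 1: x=[7.0000 13.0000 20.0000] v=[2.0000 -2.0000 0.0000]
Step 2: x=[8.0000 12.5000 19.5000] v=[2.0000 -1.0000 -1.0000]
Step 3: x=[8.2500 13.2500 18.5000] v=[0.5000 1.5000 -2.0000]
Max displacement = 2.2500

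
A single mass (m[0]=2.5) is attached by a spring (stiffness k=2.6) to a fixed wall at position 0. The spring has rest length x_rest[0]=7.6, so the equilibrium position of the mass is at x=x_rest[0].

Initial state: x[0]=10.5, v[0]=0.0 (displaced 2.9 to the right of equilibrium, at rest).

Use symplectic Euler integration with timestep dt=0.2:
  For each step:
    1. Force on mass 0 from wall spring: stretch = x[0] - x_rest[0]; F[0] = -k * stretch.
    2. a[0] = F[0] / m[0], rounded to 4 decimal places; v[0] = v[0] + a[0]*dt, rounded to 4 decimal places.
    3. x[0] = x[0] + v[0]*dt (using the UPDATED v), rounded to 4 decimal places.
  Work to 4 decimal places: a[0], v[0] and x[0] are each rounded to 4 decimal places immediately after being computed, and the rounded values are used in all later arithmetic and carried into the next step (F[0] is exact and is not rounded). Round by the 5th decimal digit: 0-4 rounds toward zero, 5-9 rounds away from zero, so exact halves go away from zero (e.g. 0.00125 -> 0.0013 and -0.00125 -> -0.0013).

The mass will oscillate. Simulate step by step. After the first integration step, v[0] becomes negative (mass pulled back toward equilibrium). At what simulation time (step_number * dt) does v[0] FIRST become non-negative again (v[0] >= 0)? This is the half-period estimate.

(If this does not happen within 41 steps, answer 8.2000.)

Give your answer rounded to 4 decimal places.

Answer: 3.2000

Derivation:
Step 0: x=[10.5000] v=[0.0000]
Step 1: x=[10.3794] v=[-0.6032]
Step 2: x=[10.1431] v=[-1.1813]
Step 3: x=[9.8010] v=[-1.7103]
Step 4: x=[9.3674] v=[-2.1681]
Step 5: x=[8.8603] v=[-2.5357]
Step 6: x=[8.3007] v=[-2.7978]
Step 7: x=[7.7120] v=[-2.9435]
Step 8: x=[7.1186] v=[-2.9668]
Step 9: x=[6.5453] v=[-2.8667]
Step 10: x=[6.0158] v=[-2.6473]
Step 11: x=[5.5522] v=[-2.3178]
Step 12: x=[5.1738] v=[-1.8919]
Step 13: x=[4.8963] v=[-1.3873]
Step 14: x=[4.7313] v=[-0.8249]
Step 15: x=[4.6857] v=[-0.2282]
Step 16: x=[4.7613] v=[0.3780]
First v>=0 after going negative at step 16, time=3.2000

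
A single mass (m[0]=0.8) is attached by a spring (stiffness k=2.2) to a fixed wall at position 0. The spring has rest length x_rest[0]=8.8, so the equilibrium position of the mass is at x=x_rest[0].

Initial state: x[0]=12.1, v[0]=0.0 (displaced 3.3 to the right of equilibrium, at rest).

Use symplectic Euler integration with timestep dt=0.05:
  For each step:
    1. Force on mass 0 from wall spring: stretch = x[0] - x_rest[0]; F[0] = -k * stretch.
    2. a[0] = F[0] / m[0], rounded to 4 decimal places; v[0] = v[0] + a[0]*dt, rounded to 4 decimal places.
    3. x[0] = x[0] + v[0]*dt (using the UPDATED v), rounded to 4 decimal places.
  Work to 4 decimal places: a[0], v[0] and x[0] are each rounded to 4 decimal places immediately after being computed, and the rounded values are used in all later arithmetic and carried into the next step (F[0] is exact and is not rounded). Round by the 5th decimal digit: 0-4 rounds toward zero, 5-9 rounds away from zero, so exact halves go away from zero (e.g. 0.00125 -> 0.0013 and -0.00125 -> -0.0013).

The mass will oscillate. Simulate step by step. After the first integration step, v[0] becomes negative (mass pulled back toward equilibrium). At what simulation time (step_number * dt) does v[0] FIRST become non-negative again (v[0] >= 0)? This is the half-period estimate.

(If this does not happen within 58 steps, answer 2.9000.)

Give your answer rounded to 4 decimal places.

Step 0: x=[12.1000] v=[0.0000]
Step 1: x=[12.0773] v=[-0.4538]
Step 2: x=[12.0321] v=[-0.9044]
Step 3: x=[11.9647] v=[-1.3488]
Step 4: x=[11.8755] v=[-1.7839]
Step 5: x=[11.7652] v=[-2.2068]
Step 6: x=[11.6345] v=[-2.6145]
Step 7: x=[11.4843] v=[-3.0042]
Step 8: x=[11.3156] v=[-3.3733]
Step 9: x=[11.1296] v=[-3.7192]
Step 10: x=[10.9276] v=[-4.0395]
Step 11: x=[10.7110] v=[-4.3320]
Step 12: x=[10.4813] v=[-4.5948]
Step 13: x=[10.2400] v=[-4.8260]
Step 14: x=[9.9888] v=[-5.0240]
Step 15: x=[9.7294] v=[-5.1875]
Step 16: x=[9.4636] v=[-5.3153]
Step 17: x=[9.1933] v=[-5.4065]
Step 18: x=[8.9203] v=[-5.4606]
Step 19: x=[8.6464] v=[-5.4771]
Step 20: x=[8.3736] v=[-5.4560]
Step 21: x=[8.1037] v=[-5.3974]
Step 22: x=[7.8386] v=[-5.3017]
Step 23: x=[7.5801] v=[-5.1695]
Step 24: x=[7.3300] v=[-5.0018]
Step 25: x=[7.0900] v=[-4.7997]
Step 26: x=[6.8618] v=[-4.5646]
Step 27: x=[6.6469] v=[-4.2981]
Step 28: x=[6.4468] v=[-4.0021]
Step 29: x=[6.2629] v=[-3.6785]
Step 30: x=[6.0964] v=[-3.3297]
Step 31: x=[5.9485] v=[-2.9580]
Step 32: x=[5.8202] v=[-2.5659]
Step 33: x=[5.7124] v=[-2.1562]
Step 34: x=[5.6258] v=[-1.7317]
Step 35: x=[5.5610] v=[-1.2952]
Step 36: x=[5.5185] v=[-0.8498]
Step 37: x=[5.4986] v=[-0.3986]
Step 38: x=[5.5014] v=[0.0553]
First v>=0 after going negative at step 38, time=1.9000

Answer: 1.9000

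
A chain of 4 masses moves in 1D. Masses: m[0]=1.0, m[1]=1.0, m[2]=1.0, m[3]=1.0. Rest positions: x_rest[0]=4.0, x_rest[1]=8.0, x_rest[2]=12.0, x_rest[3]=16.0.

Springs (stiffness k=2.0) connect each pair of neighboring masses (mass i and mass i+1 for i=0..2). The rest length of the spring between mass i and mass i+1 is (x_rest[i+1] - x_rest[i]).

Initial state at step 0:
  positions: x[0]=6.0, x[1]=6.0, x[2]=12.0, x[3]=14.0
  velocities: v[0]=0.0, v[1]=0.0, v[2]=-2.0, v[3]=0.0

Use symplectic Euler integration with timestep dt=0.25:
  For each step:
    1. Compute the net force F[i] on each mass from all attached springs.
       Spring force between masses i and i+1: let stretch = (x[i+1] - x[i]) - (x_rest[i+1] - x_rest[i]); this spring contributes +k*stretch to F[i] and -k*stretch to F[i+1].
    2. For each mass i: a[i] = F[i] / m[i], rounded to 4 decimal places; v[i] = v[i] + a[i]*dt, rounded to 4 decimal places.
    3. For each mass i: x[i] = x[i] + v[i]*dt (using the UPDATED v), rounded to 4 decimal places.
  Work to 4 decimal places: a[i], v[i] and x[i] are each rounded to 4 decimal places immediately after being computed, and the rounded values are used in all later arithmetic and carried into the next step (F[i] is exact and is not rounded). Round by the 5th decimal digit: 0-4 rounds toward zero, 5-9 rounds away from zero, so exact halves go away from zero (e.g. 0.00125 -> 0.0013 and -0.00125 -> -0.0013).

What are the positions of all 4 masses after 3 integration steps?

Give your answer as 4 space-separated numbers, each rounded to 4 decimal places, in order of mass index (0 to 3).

Answer: 3.7149 8.8477 9.0899 14.8477

Derivation:
Step 0: x=[6.0000 6.0000 12.0000 14.0000] v=[0.0000 0.0000 -2.0000 0.0000]
Step 1: x=[5.5000 6.7500 11.0000 14.2500] v=[-2.0000 3.0000 -4.0000 1.0000]
Step 2: x=[4.6563 7.8750 9.8750 14.5938] v=[-3.3750 4.5000 -4.5000 1.3750]
Step 3: x=[3.7149 8.8477 9.0899 14.8477] v=[-3.7657 3.8907 -3.1406 1.0156]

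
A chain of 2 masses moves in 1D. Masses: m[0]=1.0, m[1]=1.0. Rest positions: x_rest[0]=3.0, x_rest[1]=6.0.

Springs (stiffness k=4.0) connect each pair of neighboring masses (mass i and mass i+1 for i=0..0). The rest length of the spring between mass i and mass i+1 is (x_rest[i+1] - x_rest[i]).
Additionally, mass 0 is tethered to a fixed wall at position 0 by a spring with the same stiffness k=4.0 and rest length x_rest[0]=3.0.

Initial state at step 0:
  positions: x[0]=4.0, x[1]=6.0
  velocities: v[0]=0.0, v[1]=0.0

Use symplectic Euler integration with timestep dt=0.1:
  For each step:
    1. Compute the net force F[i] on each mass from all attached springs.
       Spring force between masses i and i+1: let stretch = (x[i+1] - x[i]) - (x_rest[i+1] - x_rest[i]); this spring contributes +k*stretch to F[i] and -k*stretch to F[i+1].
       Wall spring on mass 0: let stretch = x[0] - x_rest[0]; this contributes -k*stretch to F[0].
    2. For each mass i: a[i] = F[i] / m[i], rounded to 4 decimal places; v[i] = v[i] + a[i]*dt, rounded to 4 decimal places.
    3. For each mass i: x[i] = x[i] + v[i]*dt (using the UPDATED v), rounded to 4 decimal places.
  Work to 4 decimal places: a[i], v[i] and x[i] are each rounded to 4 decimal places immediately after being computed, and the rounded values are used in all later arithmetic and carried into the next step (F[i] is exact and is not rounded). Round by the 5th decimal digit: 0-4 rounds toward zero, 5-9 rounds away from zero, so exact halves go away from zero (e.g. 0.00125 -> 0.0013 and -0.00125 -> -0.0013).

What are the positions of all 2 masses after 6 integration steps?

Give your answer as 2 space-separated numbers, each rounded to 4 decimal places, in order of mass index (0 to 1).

Answer: 2.8139 6.5446

Derivation:
Step 0: x=[4.0000 6.0000] v=[0.0000 0.0000]
Step 1: x=[3.9200 6.0400] v=[-0.8000 0.4000]
Step 2: x=[3.7680 6.1152] v=[-1.5200 0.7520]
Step 3: x=[3.5592 6.2165] v=[-2.0883 1.0131]
Step 4: x=[3.3143 6.3315] v=[-2.4491 1.1502]
Step 5: x=[3.0575 6.4458] v=[-2.5679 1.1433]
Step 6: x=[2.8139 6.5446] v=[-2.4356 0.9880]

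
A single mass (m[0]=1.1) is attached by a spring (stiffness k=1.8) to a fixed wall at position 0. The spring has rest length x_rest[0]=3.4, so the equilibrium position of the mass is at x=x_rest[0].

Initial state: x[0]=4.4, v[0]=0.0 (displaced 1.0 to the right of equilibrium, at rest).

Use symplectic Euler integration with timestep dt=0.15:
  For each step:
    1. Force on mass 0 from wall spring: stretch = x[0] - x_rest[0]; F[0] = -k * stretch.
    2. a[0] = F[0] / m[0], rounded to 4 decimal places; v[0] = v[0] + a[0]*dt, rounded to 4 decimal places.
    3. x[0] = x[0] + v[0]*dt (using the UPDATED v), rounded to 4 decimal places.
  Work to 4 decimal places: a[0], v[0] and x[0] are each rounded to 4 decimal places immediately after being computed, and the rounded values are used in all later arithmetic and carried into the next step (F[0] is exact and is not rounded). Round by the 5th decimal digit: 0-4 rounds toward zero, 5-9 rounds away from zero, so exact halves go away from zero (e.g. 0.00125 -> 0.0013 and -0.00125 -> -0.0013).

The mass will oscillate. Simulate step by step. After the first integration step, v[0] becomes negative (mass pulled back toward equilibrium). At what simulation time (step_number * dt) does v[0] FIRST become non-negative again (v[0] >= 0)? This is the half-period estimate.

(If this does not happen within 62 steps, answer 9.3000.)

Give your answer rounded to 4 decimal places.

Step 0: x=[4.4000] v=[0.0000]
Step 1: x=[4.3632] v=[-0.2455]
Step 2: x=[4.2909] v=[-0.4819]
Step 3: x=[4.1858] v=[-0.7006]
Step 4: x=[4.0518] v=[-0.8935]
Step 5: x=[3.8938] v=[-1.0535]
Step 6: x=[3.7176] v=[-1.1747]
Step 7: x=[3.5297] v=[-1.2527]
Step 8: x=[3.3370] v=[-1.2845]
Step 9: x=[3.1467] v=[-1.2690]
Step 10: x=[2.9657] v=[-1.2068]
Step 11: x=[2.8007] v=[-1.1002]
Step 12: x=[2.6577] v=[-0.9531]
Step 13: x=[2.5421] v=[-0.7709]
Step 14: x=[2.4581] v=[-0.5603]
Step 15: x=[2.4087] v=[-0.3291]
Step 16: x=[2.3958] v=[-0.0858]
Step 17: x=[2.4199] v=[0.1607]
First v>=0 after going negative at step 17, time=2.5500

Answer: 2.5500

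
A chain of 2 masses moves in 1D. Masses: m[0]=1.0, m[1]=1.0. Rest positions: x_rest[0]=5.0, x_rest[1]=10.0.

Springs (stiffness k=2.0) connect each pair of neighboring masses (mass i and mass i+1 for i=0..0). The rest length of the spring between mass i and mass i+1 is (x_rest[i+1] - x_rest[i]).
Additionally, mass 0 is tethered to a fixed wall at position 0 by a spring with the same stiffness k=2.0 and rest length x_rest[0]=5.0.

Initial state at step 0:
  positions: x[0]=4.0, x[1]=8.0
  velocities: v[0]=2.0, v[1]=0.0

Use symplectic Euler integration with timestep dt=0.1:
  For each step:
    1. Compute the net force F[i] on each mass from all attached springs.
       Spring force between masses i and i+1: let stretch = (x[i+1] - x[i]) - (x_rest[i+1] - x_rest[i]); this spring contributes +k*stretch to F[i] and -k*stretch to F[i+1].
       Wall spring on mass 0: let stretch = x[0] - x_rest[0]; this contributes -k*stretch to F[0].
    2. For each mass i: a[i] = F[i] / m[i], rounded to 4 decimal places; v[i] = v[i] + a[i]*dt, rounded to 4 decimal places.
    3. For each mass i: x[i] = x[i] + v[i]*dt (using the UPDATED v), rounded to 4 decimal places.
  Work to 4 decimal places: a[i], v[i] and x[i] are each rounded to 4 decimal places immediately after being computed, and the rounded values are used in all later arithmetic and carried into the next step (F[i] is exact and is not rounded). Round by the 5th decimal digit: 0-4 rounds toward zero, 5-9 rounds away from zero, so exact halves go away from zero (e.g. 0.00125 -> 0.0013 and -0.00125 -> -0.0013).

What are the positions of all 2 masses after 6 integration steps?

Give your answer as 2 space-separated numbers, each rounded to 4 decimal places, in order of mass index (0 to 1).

Answer: 4.9677 8.5203

Derivation:
Step 0: x=[4.0000 8.0000] v=[2.0000 0.0000]
Step 1: x=[4.2000 8.0200] v=[2.0000 0.2000]
Step 2: x=[4.3924 8.0636] v=[1.9240 0.4360]
Step 3: x=[4.5704 8.1338] v=[1.7798 0.7018]
Step 4: x=[4.7282 8.2327] v=[1.5784 0.9891]
Step 5: x=[4.8616 8.3615] v=[1.3337 1.2882]
Step 6: x=[4.9677 8.5203] v=[1.0614 1.5882]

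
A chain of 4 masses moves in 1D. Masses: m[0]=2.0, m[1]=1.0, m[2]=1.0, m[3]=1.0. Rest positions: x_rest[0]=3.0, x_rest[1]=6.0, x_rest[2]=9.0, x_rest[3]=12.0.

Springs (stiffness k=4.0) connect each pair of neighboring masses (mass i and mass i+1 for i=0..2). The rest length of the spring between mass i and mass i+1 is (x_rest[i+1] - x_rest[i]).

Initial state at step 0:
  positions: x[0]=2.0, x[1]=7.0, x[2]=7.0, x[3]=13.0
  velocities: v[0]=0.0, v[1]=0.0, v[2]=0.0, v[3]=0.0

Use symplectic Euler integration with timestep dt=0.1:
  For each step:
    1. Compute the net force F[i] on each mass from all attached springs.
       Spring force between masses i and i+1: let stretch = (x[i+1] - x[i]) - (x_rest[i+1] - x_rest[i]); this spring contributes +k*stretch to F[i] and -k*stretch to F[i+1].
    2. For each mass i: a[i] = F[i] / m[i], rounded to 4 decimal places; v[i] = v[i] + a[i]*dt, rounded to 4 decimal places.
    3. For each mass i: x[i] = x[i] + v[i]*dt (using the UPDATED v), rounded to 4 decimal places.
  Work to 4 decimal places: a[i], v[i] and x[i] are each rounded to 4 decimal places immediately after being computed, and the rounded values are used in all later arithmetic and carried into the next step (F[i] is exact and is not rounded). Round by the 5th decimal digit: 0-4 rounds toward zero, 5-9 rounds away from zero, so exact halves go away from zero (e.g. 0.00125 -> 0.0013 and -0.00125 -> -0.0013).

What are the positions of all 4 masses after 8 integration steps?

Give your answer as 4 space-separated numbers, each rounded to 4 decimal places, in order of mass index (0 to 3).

Step 0: x=[2.0000 7.0000 7.0000 13.0000] v=[0.0000 0.0000 0.0000 0.0000]
Step 1: x=[2.0400 6.8000 7.2400 12.8800] v=[0.4000 -2.0000 2.4000 -1.2000]
Step 2: x=[2.1152 6.4272 7.6880 12.6544] v=[0.7520 -3.7280 4.4800 -2.2560]
Step 3: x=[2.2166 5.9324 8.2842 12.3501] v=[1.0144 -4.9485 5.9622 -3.0426]
Step 4: x=[2.3324 5.3830 8.9490 12.0032] v=[1.1576 -5.4941 6.6478 -3.4690]
Step 5: x=[2.4492 4.8542 9.5933 11.6541] v=[1.1677 -5.2879 6.4431 -3.4907]
Step 6: x=[2.5541 4.4188 10.1305 11.3426] v=[1.0487 -4.3543 5.3718 -3.1150]
Step 7: x=[2.6363 4.1373 10.4877 11.1026] v=[0.8216 -2.8155 3.5720 -2.3998]
Step 8: x=[2.6885 4.0497 10.6155 10.9580] v=[0.5218 -0.8757 1.2778 -1.4458]

Answer: 2.6885 4.0497 10.6155 10.9580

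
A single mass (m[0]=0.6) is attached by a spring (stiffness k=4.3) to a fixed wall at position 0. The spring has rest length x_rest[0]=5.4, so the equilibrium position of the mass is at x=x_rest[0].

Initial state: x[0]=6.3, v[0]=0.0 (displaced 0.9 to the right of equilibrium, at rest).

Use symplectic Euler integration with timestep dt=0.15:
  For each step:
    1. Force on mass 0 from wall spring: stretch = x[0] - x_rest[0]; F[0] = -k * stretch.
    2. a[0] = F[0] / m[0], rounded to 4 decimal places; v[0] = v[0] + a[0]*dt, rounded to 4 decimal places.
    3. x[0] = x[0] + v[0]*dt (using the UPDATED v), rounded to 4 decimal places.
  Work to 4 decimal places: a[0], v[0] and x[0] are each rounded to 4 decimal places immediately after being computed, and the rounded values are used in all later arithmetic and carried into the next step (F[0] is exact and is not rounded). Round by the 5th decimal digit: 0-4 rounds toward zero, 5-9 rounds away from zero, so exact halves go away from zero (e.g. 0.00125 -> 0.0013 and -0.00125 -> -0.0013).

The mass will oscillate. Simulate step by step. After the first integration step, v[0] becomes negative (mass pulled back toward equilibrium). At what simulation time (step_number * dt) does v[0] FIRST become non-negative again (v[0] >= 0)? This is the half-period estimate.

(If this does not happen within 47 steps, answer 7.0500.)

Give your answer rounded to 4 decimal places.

Step 0: x=[6.3000] v=[0.0000]
Step 1: x=[6.1549] v=[-0.9675]
Step 2: x=[5.8881] v=[-1.7790]
Step 3: x=[5.5425] v=[-2.3037]
Step 4: x=[5.1740] v=[-2.4569]
Step 5: x=[4.8419] v=[-2.2139]
Step 6: x=[4.5998] v=[-1.6139]
Step 7: x=[4.4867] v=[-0.7537]
Step 8: x=[4.5209] v=[0.2281]
First v>=0 after going negative at step 8, time=1.2000

Answer: 1.2000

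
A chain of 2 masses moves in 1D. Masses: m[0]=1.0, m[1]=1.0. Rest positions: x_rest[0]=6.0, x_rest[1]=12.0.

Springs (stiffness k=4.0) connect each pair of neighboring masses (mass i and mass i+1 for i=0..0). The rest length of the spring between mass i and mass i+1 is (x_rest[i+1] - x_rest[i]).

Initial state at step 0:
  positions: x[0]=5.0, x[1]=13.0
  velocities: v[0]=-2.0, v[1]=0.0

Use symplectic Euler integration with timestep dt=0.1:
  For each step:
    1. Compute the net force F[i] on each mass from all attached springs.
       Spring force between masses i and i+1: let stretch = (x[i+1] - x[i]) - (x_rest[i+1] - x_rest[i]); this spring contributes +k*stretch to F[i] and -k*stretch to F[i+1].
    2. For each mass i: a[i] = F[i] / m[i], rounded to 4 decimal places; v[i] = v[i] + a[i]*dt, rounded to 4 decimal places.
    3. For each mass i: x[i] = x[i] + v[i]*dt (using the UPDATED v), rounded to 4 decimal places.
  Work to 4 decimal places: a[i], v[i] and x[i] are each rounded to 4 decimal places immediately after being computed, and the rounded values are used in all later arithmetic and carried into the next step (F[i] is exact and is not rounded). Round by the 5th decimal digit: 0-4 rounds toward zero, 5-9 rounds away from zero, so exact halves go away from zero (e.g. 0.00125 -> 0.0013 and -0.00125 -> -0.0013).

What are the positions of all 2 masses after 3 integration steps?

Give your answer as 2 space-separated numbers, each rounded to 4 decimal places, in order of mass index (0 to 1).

Step 0: x=[5.0000 13.0000] v=[-2.0000 0.0000]
Step 1: x=[4.8800 12.9200] v=[-1.2000 -0.8000]
Step 2: x=[4.8416 12.7584] v=[-0.3840 -1.6160]
Step 3: x=[4.8799 12.5201] v=[0.3827 -2.3827]

Answer: 4.8799 12.5201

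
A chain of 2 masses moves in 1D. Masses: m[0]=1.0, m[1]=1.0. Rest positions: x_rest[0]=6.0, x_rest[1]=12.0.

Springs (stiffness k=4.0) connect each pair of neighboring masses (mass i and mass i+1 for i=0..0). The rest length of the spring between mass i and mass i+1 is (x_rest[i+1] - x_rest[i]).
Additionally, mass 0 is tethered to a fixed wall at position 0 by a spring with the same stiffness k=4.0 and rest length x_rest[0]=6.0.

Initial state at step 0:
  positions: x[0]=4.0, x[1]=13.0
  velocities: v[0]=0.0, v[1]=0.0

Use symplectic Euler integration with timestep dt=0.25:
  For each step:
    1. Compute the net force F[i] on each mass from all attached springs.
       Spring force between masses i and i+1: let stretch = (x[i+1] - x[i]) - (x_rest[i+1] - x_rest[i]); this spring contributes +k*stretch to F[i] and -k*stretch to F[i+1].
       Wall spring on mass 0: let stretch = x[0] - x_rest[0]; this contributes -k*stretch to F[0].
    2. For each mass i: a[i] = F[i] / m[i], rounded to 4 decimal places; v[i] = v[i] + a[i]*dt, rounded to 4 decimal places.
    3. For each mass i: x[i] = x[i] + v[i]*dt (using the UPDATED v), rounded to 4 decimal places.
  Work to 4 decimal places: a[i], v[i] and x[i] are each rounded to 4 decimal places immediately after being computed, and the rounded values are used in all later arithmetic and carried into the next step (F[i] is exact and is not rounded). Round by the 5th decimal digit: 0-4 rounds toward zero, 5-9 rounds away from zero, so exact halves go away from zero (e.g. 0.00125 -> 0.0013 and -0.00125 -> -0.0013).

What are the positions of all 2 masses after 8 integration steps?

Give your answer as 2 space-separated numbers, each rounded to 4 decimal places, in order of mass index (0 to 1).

Answer: 4.6450 13.0468

Derivation:
Step 0: x=[4.0000 13.0000] v=[0.0000 0.0000]
Step 1: x=[5.2500 12.2500] v=[5.0000 -3.0000]
Step 2: x=[6.9375 11.2500] v=[6.7500 -4.0000]
Step 3: x=[7.9688 10.6719] v=[4.1250 -2.3125]
Step 4: x=[7.6836 10.9180] v=[-1.1407 0.9844]
Step 5: x=[6.2861 11.8555] v=[-5.5899 3.7500]
Step 6: x=[4.7095 12.9007] v=[-6.3066 4.1806]
Step 7: x=[4.0033 13.3981] v=[-2.8249 1.9894]
Step 8: x=[4.6450 13.0468] v=[2.5666 -1.4054]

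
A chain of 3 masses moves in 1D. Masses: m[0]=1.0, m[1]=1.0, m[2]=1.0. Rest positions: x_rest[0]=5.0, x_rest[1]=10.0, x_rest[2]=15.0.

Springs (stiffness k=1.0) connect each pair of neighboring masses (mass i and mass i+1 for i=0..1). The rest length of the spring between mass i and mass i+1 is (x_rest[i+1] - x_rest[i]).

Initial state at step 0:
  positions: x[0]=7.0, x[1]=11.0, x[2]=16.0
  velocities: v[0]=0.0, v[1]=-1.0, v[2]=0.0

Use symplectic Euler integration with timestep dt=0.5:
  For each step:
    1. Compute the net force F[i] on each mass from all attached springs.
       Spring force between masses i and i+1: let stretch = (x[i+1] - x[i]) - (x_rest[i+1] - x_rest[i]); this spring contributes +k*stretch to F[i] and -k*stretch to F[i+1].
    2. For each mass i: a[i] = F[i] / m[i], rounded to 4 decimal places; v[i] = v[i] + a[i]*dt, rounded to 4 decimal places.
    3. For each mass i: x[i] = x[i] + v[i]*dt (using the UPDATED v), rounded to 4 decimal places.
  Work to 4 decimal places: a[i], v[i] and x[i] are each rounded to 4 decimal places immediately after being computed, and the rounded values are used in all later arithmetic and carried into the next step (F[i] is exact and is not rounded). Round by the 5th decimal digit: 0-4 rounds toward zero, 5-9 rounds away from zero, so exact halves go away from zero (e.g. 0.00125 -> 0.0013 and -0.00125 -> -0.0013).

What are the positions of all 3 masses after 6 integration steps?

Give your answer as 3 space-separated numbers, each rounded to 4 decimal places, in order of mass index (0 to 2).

Answer: 4.8193 10.3391 15.8417

Derivation:
Step 0: x=[7.0000 11.0000 16.0000] v=[0.0000 -1.0000 0.0000]
Step 1: x=[6.7500 10.7500 16.0000] v=[-0.5000 -0.5000 0.0000]
Step 2: x=[6.2500 10.8125 15.9375] v=[-1.0000 0.1250 -0.1250]
Step 3: x=[5.6406 11.0157 15.8438] v=[-1.2188 0.4063 -0.1875]
Step 4: x=[5.1250 11.0821 15.7930] v=[-1.0313 0.1328 -0.1016]
Step 5: x=[4.8486 10.8370 15.8145] v=[-0.5528 -0.4903 0.0430]
Step 6: x=[4.8193 10.3391 15.8417] v=[-0.0586 -0.9958 0.0543]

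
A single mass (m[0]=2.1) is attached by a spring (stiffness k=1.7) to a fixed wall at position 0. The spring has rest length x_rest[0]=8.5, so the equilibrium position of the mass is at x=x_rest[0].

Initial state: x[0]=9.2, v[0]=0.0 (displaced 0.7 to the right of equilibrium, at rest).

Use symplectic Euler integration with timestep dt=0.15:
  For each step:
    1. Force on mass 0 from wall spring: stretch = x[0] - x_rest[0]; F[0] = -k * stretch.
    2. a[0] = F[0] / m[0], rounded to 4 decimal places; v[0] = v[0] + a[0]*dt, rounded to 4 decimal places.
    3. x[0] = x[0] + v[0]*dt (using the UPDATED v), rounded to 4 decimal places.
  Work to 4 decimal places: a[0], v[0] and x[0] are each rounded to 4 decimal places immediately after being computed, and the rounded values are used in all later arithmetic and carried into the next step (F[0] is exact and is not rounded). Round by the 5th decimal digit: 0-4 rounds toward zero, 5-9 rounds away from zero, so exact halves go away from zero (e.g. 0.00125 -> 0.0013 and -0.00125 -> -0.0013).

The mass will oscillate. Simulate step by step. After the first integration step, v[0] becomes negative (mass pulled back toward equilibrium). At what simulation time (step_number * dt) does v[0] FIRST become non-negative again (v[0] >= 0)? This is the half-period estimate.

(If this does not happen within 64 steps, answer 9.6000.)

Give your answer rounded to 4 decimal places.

Step 0: x=[9.2000] v=[0.0000]
Step 1: x=[9.1873] v=[-0.0850]
Step 2: x=[9.1620] v=[-0.1685]
Step 3: x=[9.1247] v=[-0.2489]
Step 4: x=[9.0760] v=[-0.3248]
Step 5: x=[9.0168] v=[-0.3947]
Step 6: x=[8.9482] v=[-0.4575]
Step 7: x=[8.8714] v=[-0.5119]
Step 8: x=[8.7879] v=[-0.5570]
Step 9: x=[8.6991] v=[-0.5920]
Step 10: x=[8.6067] v=[-0.6162]
Step 11: x=[8.5123] v=[-0.6292]
Step 12: x=[8.4177] v=[-0.6307]
Step 13: x=[8.3246] v=[-0.6207]
Step 14: x=[8.2347] v=[-0.5994]
Step 15: x=[8.1496] v=[-0.5672]
Step 16: x=[8.0709] v=[-0.5246]
Step 17: x=[8.0000] v=[-0.4725]
Step 18: x=[7.9382] v=[-0.4118]
Step 19: x=[7.8867] v=[-0.3436]
Step 20: x=[7.8463] v=[-0.2691]
Step 21: x=[7.8178] v=[-0.1897]
Step 22: x=[7.8018] v=[-0.1069]
Step 23: x=[7.7985] v=[-0.0221]
Step 24: x=[7.8080] v=[0.0631]
First v>=0 after going negative at step 24, time=3.6000

Answer: 3.6000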